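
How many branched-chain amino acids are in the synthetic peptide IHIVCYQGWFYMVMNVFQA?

5

The BCAAs are Val, Leu, and Ile — aliphatic side chains with a branch point.
Matching residues: I1, I3, V4, V13, V16.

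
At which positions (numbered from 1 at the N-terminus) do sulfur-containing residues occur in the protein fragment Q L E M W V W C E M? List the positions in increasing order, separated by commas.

4, 8, 10

Only Cys (C) and Met (M) have a sulfur atom in the side chain.
Matching residues: M4, C8, M10.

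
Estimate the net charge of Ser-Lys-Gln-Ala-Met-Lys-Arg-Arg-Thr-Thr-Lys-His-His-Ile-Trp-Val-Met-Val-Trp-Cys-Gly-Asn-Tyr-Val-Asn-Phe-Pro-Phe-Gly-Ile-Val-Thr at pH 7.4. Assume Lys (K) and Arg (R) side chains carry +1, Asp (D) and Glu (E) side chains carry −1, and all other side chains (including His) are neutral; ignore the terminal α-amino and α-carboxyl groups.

+5

Positive (K, R): Lys2, Lys6, Arg7, Arg8, Lys11 → +5.
Negative (D, E): none → −0.
Net charge = (+5) + (−0) = +5.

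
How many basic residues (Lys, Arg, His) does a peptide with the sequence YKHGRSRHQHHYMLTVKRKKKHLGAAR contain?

14

Matching residues: K2, H3, R5, R7, H8, H10, H11, K17, R18, K19, K20, K21, H22, R27.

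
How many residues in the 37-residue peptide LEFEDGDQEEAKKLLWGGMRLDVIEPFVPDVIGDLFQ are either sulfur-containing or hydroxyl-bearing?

1

Sulfur-containing: C, M. Hydroxyl-bearing: S, T, Y.
Sulfur-containing residues here: M19 (1).
Hydroxyl-bearing residues here: none (0).
The two groups share no amino acid, so total = 1 + 0 = 1.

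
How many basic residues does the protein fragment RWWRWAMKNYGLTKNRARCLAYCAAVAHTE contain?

The basic amino acids are Lys (K), Arg (R), and His (H).
Matching residues: R1, R4, K8, K14, R16, R18, H28.

7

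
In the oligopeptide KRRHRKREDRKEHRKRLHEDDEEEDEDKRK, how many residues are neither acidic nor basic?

Acidic: D, E. Basic: K, R, H. All other residues are neither.
Matching residues: L17.

1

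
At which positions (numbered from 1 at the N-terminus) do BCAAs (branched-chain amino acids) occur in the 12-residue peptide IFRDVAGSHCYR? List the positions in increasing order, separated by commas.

V, L, and I make up the branched-chain aliphatic group.
Matching residues: I1, V5.

1, 5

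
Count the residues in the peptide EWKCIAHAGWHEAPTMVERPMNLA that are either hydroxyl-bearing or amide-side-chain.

2

Hydroxyl-bearing: S, T, Y. Amide-side-chain: N, Q.
Hydroxyl-bearing residues here: T15 (1).
Amide-side-chain residues here: N22 (1).
The two groups share no amino acid, so total = 1 + 1 = 2.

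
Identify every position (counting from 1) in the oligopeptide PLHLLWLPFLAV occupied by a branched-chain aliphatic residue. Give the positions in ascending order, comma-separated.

V, L, and I make up the branched-chain aliphatic group.
Matching residues: L2, L4, L5, L7, L10, V12.

2, 4, 5, 7, 10, 12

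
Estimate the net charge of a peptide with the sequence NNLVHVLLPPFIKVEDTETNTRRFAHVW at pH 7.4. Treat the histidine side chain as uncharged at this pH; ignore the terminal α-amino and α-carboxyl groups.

The side chains ionized at physiological pH are Lys/Arg (+1) and Asp/Glu (−1); with His treated as neutral, nothing else contributes.
Positive (K, R): K13, R22, R23 → +3.
Negative (D, E): E15, D16, E18 → −3.
Net charge = (+3) + (−3) = 0.

0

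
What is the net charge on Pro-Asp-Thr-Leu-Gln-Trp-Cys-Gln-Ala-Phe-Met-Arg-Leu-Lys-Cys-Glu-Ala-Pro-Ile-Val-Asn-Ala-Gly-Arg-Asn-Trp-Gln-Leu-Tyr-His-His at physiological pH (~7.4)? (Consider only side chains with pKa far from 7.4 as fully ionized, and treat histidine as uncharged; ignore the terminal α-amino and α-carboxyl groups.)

At pH ~7.4 the Lys and Arg side chains are protonated (+1), the Asp and Glu side chains are deprotonated (−1), and with His taken as neutral all other side chains carry no charge.
Positive (K, R): Arg12, Lys14, Arg24 → +3.
Negative (D, E): Asp2, Glu16 → −2.
Net charge = (+3) + (−2) = +1.

+1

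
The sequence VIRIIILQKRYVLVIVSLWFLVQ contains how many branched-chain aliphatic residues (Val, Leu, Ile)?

14

Matching residues: V1, I2, I4, I5, I6, L7, V12, L13, V14, I15, V16, L18, L21, V22.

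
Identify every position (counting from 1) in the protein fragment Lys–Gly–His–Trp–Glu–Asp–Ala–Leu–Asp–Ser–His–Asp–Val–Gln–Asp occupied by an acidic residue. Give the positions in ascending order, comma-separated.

5, 6, 9, 12, 15

The acidic residues are Asp (D) and Glu (E), whose side chains end in a carboxylate group.
Matching residues: Glu5, Asp6, Asp9, Asp12, Asp15.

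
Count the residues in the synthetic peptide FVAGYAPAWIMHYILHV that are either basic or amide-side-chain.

2

Basic: H, K, R. Amide-side-chain: N, Q.
Basic residues here: H12, H16 (2).
Amide-side-chain residues here: none (0).
The two groups share no amino acid, so total = 2 + 0 = 2.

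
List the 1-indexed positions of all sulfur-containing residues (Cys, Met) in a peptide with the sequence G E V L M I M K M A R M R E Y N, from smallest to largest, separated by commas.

5, 7, 9, 12

Matching residues: M5, M7, M9, M12.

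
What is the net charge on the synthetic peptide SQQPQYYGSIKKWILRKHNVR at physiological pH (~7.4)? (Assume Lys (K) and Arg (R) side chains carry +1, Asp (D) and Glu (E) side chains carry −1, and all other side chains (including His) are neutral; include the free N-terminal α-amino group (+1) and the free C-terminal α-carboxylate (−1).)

+5

Positive (K, R): K11, K12, R16, K17, R21 → +5.
Negative (D, E): none → −0.
The N-terminus (+1) and C-terminus (−1) cancel.
Net charge = (+5) + (−0) = +5.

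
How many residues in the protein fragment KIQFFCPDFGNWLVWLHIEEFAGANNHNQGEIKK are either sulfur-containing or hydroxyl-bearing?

1

Sulfur-containing: C, M. Hydroxyl-bearing: S, T, Y.
Sulfur-containing residues here: C6 (1).
Hydroxyl-bearing residues here: none (0).
The two groups share no amino acid, so total = 1 + 0 = 1.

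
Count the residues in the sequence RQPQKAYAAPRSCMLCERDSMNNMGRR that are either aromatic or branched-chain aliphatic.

2

Aromatic: F, W, Y. Branched-chain aliphatic: I, L, V.
Aromatic residues here: Y7 (1).
Branched-chain aliphatic residues here: L15 (1).
The two groups share no amino acid, so total = 1 + 1 = 2.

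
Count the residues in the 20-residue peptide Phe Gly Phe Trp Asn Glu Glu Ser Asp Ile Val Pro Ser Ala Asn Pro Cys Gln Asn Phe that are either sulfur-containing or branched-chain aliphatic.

Sulfur-containing: C, M. Branched-chain aliphatic: I, L, V.
Sulfur-containing residues here: Cys17 (1).
Branched-chain aliphatic residues here: Ile10, Val11 (2).
The two groups share no amino acid, so total = 1 + 2 = 3.

3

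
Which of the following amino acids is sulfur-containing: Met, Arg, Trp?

The sulfur-bearing residues are cysteine (–SH) and methionine (–S–CH₃).
Of the listed options, only Met belongs to this group.

Met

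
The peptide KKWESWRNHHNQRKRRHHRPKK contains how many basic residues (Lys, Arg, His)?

Matching residues: K1, K2, R7, H9, H10, R13, K14, R15, R16, H17, H18, R19, K21, K22.

14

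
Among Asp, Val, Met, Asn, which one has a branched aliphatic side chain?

V, L, and I make up the branched-chain aliphatic group.
Of the listed options, only Val belongs to this group.

Val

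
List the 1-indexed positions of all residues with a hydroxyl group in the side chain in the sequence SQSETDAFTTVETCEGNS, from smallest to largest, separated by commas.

The –OH-bearing residues are Ser, Thr (aliphatic alcohols), and Tyr (phenol).
Matching residues: S1, S3, T5, T9, T10, T13, S18.

1, 3, 5, 9, 10, 13, 18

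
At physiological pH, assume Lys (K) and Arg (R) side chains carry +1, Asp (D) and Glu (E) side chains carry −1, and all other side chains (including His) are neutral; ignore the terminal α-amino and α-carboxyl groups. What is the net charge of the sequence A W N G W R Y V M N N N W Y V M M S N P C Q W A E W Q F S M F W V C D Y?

-1

Positive (K, R): R6 → +1.
Negative (D, E): E25, D35 → −2.
Net charge = (+1) + (−2) = −1.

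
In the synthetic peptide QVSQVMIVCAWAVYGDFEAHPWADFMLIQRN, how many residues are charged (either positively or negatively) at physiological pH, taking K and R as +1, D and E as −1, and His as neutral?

Charged side chains at pH ~7.4: K, R (positive); D, E (negative).
Matching residues: D16, E18, D24, R30.

4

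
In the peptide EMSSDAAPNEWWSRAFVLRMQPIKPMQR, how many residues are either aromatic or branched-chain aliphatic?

6

Aromatic: F, W, Y. Branched-chain aliphatic: I, L, V.
Aromatic residues here: W11, W12, F16 (3).
Branched-chain aliphatic residues here: V17, L18, I23 (3).
The two groups share no amino acid, so total = 3 + 3 = 6.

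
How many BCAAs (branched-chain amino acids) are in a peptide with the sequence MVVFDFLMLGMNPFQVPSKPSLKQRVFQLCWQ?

V, L, and I make up the branched-chain aliphatic group.
Matching residues: V2, V3, L7, L9, V16, L22, V26, L29.

8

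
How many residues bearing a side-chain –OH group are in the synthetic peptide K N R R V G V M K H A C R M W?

0

S, T, and Y are the three residues with a side-chain hydroxyl.
None of the 15 residues belong to this group.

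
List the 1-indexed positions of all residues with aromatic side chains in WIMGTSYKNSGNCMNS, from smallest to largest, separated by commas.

1, 7

Phenylalanine (F), tryptophan (W), and tyrosine (Y) have aromatic ring side chains.
Matching residues: W1, Y7.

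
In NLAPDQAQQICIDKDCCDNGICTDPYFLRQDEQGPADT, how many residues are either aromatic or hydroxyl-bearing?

4

Aromatic: F, W, Y. Hydroxyl-bearing: S, T, Y.
Aromatic residues here: Y26, F27 (2).
Hydroxyl-bearing residues here: T23, Y26, T38 (3).
Y is in both groups, so the 1 Y residue must not be double-counted.
Total = 2 + 3 − 1 = 4.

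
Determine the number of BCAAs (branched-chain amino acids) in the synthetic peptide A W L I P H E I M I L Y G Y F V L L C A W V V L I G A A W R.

Valine (V), leucine (L), and isoleucine (I) are the branched-chain amino acids.
Matching residues: L3, I4, I8, I10, L11, V16, L17, L18, V22, V23, L24, I25.

12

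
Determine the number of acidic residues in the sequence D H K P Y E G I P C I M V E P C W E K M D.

Only D (aspartate) and E (glutamate) carry a side-chain carboxylic acid.
Matching residues: D1, E6, E14, E18, D21.

5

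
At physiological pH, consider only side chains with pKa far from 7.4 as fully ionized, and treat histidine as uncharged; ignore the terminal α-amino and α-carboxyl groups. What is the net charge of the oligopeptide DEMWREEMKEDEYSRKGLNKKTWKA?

The side chains ionized at physiological pH are Lys/Arg (+1) and Asp/Glu (−1); with His treated as neutral, nothing else contributes.
Positive (K, R): R5, K9, R15, K16, K20, K21, K24 → +7.
Negative (D, E): D1, E2, E6, E7, E10, D11, E12 → −7.
Net charge = (+7) + (−7) = 0.

0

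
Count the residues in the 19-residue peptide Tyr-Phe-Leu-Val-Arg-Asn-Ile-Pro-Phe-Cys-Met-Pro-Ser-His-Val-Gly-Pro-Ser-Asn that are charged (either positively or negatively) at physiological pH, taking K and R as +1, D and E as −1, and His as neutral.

Charged side chains at pH ~7.4: K, R (positive); D, E (negative).
Matching residues: Arg5.

1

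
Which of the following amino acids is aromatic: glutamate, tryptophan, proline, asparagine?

Phenylalanine (F), tryptophan (W), and tyrosine (Y) have aromatic ring side chains.
Of the listed options, only tryptophan belongs to this group.

tryptophan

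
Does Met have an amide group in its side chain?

No

Only N (asparagine) and Q (glutamine) carry a side-chain carboxamide.
Methionine is not in this group.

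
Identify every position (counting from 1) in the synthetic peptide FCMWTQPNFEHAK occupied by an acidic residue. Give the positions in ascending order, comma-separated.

Aspartate (D) and glutamate (E) have carboxylic-acid side chains and are the acidic amino acids.
Matching residues: E10.

10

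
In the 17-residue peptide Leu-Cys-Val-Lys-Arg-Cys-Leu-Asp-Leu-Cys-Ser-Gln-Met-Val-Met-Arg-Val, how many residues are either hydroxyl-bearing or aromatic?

1

Hydroxyl-bearing: S, T, Y. Aromatic: F, W, Y.
Hydroxyl-bearing residues here: Ser11 (1).
Aromatic residues here: none (0).
(Y belongs to both groups, but none appear in this sequence.) Total = 1 + 0 = 1.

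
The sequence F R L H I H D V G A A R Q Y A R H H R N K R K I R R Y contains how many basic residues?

Lysine (K), arginine (R), and histidine (H) have basic, nitrogen-containing side chains.
Matching residues: R2, H4, H6, R12, R16, H17, H18, R19, K21, R22, K23, R25, R26.

13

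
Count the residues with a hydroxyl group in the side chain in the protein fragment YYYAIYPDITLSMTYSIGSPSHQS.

The –OH-bearing residues are Ser, Thr (aliphatic alcohols), and Tyr (phenol).
Matching residues: Y1, Y2, Y3, Y6, T10, S12, T14, Y15, S16, S19, S21, S24.

12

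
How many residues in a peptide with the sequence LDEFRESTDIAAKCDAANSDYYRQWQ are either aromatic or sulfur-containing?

Aromatic: F, W, Y. Sulfur-containing: C, M.
Aromatic residues here: F4, Y21, Y22, W25 (4).
Sulfur-containing residues here: C14 (1).
The two groups share no amino acid, so total = 4 + 1 = 5.

5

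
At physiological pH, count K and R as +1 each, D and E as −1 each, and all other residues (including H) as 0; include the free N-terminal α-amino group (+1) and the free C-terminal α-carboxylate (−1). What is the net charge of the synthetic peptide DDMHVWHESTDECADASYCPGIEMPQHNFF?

-7

Positive (K, R): none → +0.
Negative (D, E): D1, D2, E8, D11, E12, D15, E23 → −7.
The N-terminus (+1) and C-terminus (−1) cancel.
Net charge = (+0) + (−7) = −7.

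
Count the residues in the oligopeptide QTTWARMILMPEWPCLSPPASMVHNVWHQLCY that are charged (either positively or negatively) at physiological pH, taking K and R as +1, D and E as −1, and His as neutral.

2

Charged side chains at pH ~7.4: K, R (positive); D, E (negative).
Matching residues: R6, E12.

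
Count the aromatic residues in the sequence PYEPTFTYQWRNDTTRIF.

5

Phenylalanine (F), tryptophan (W), and tyrosine (Y) have aromatic ring side chains.
Matching residues: Y2, F6, Y8, W10, F18.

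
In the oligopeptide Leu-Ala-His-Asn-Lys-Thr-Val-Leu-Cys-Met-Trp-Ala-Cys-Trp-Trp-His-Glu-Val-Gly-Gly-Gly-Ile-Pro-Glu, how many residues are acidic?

Only D (aspartate) and E (glutamate) carry a side-chain carboxylic acid.
Matching residues: Glu17, Glu24.

2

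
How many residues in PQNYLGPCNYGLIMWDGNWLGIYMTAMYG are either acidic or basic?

1

Acidic: D, E. Basic: H, K, R.
Acidic residues here: D16 (1).
Basic residues here: none (0).
The two groups share no amino acid, so total = 1 + 0 = 1.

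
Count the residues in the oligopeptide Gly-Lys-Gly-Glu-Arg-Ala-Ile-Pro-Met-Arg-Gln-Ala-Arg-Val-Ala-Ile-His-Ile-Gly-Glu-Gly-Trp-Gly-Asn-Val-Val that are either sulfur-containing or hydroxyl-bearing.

Sulfur-containing: C, M. Hydroxyl-bearing: S, T, Y.
Sulfur-containing residues here: Met9 (1).
Hydroxyl-bearing residues here: none (0).
The two groups share no amino acid, so total = 1 + 0 = 1.

1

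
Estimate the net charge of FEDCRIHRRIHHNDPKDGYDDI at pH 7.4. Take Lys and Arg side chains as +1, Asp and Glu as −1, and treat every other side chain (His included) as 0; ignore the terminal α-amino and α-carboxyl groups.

Positive (K, R): R5, R8, R9, K16 → +4.
Negative (D, E): E2, D3, D14, D17, D20, D21 → −6.
Net charge = (+4) + (−6) = −2.

-2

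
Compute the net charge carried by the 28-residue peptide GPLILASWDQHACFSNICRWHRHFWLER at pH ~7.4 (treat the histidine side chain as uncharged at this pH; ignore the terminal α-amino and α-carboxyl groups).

Near pH 7.4, K and R contribute +1 each, D and E contribute −1 each, and every other side chain (His included, as stated) is uncharged.
Positive (K, R): R19, R22, R28 → +3.
Negative (D, E): D9, E27 → −2.
Net charge = (+3) + (−2) = +1.

+1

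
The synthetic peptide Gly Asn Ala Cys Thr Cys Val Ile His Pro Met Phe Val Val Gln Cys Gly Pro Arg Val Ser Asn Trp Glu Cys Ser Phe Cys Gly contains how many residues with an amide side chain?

3

The amide-side-chain residues are Asn (N) and Gln (Q).
Matching residues: Asn2, Gln15, Asn22.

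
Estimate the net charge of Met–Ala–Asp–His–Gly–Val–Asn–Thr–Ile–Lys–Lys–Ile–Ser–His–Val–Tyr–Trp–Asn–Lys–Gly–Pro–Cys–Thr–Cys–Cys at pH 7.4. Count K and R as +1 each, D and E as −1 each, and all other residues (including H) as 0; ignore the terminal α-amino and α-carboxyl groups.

Positive (K, R): Lys10, Lys11, Lys19 → +3.
Negative (D, E): Asp3 → −1.
Net charge = (+3) + (−1) = +2.

+2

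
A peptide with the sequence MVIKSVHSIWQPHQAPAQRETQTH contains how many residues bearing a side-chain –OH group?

4

S, T, and Y are the three residues with a side-chain hydroxyl.
Matching residues: S5, S8, T21, T23.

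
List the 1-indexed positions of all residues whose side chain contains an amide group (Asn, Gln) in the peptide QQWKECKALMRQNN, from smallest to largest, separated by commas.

1, 2, 12, 13, 14

Matching residues: Q1, Q2, Q12, N13, N14.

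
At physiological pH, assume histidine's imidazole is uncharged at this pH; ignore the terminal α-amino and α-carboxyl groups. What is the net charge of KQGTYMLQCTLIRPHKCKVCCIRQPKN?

+6

Near pH 7.4, K and R contribute +1 each, D and E contribute −1 each, and every other side chain (His included, as stated) is uncharged.
Positive (K, R): K1, R13, K16, K18, R23, K26 → +6.
Negative (D, E): none → −0.
Net charge = (+6) + (−0) = +6.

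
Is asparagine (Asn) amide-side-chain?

Yes

Only N (asparagine) and Q (glutamine) carry a side-chain carboxamide.
Asparagine is in this group.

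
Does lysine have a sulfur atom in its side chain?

No

Only Cys (C) and Met (M) have a sulfur atom in the side chain.
Lysine is not in this group.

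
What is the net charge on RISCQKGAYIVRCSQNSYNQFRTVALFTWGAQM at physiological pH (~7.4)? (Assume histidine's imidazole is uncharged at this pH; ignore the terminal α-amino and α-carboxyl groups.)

Near pH 7.4, K and R contribute +1 each, D and E contribute −1 each, and every other side chain (His included, as stated) is uncharged.
Positive (K, R): R1, K6, R12, R22 → +4.
Negative (D, E): none → −0.
Net charge = (+4) + (−0) = +4.

+4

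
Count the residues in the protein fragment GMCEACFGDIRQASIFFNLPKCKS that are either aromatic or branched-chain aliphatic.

6

Aromatic: F, W, Y. Branched-chain aliphatic: I, L, V.
Aromatic residues here: F7, F16, F17 (3).
Branched-chain aliphatic residues here: I10, I15, L19 (3).
The two groups share no amino acid, so total = 3 + 3 = 6.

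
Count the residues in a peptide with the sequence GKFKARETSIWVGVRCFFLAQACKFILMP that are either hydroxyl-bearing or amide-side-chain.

Hydroxyl-bearing: S, T, Y. Amide-side-chain: N, Q.
Hydroxyl-bearing residues here: T8, S9 (2).
Amide-side-chain residues here: Q21 (1).
The two groups share no amino acid, so total = 2 + 1 = 3.

3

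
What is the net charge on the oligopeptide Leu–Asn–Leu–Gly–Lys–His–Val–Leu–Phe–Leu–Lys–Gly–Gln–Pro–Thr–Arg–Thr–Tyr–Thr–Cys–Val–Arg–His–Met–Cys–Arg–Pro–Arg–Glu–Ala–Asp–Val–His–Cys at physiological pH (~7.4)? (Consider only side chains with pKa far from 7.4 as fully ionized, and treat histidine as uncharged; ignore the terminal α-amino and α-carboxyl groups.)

+4

At pH ~7.4 the Lys and Arg side chains are protonated (+1), the Asp and Glu side chains are deprotonated (−1), and with His taken as neutral all other side chains carry no charge.
Positive (K, R): Lys5, Lys11, Arg16, Arg22, Arg26, Arg28 → +6.
Negative (D, E): Glu29, Asp31 → −2.
Net charge = (+6) + (−2) = +4.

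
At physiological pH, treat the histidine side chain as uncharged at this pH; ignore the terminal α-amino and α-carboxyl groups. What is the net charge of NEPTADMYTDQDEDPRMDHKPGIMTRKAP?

-3

Near pH 7.4, K and R contribute +1 each, D and E contribute −1 each, and every other side chain (His included, as stated) is uncharged.
Positive (K, R): R16, K20, R26, K27 → +4.
Negative (D, E): E2, D6, D10, D12, E13, D14, D18 → −7.
Net charge = (+4) + (−7) = −3.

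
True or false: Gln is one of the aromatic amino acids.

F, W, and Y each carry an aromatic ring on the side chain.
Glutamine is not in this group.

False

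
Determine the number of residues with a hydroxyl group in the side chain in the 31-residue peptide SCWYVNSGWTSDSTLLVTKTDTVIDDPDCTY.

S, T, and Y are the three residues with a side-chain hydroxyl.
Matching residues: S1, Y4, S7, T10, S11, S13, T14, T18, T20, T22, T30, Y31.

12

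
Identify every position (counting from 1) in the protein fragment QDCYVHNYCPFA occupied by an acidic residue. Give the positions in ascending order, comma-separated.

Aspartate (D) and glutamate (E) have carboxylic-acid side chains and are the acidic amino acids.
Matching residues: D2.

2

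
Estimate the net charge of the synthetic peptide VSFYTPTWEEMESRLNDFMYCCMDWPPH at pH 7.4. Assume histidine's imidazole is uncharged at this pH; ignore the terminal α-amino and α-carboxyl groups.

At pH ~7.4 the Lys and Arg side chains are protonated (+1), the Asp and Glu side chains are deprotonated (−1), and with His taken as neutral all other side chains carry no charge.
Positive (K, R): R14 → +1.
Negative (D, E): E9, E10, E12, D17, D24 → −5.
Net charge = (+1) + (−5) = −4.

-4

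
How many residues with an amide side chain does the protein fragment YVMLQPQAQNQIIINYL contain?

6

The amide-side-chain residues are Asn (N) and Gln (Q).
Matching residues: Q5, Q7, Q9, N10, Q11, N15.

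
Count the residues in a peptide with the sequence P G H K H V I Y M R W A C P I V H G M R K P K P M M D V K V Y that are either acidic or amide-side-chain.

1

Acidic: D, E. Amide-side-chain: N, Q.
Acidic residues here: D27 (1).
Amide-side-chain residues here: none (0).
The two groups share no amino acid, so total = 1 + 0 = 1.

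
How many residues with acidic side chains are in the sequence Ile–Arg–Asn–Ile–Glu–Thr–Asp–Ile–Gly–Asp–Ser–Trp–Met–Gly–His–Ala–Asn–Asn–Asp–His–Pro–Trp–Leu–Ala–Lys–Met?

The acidic residues are Asp (D) and Glu (E), whose side chains end in a carboxylate group.
Matching residues: Glu5, Asp7, Asp10, Asp19.

4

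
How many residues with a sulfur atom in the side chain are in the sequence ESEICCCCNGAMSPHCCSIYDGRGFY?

The sulfur-bearing residues are cysteine (–SH) and methionine (–S–CH₃).
Matching residues: C5, C6, C7, C8, M12, C16, C17.

7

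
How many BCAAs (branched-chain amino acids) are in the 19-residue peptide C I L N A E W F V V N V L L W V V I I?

V, L, and I make up the branched-chain aliphatic group.
Matching residues: I2, L3, V9, V10, V12, L13, L14, V16, V17, I18, I19.

11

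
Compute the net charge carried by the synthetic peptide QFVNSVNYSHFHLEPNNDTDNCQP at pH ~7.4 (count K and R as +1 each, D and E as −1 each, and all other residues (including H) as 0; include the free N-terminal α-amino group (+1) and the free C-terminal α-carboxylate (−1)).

Positive (K, R): none → +0.
Negative (D, E): E14, D18, D20 → −3.
The N-terminus (+1) and C-terminus (−1) cancel.
Net charge = (+0) + (−3) = −3.

-3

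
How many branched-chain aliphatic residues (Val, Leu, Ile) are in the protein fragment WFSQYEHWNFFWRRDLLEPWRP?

2

Matching residues: L16, L17.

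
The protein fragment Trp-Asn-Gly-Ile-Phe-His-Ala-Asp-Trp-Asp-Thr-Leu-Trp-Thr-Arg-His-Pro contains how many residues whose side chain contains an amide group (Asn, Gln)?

Matching residues: Asn2.

1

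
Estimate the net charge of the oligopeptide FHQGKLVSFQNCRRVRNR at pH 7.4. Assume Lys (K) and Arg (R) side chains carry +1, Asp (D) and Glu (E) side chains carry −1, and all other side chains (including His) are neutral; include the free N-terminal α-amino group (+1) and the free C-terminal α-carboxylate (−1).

+5

Positive (K, R): K5, R13, R14, R16, R18 → +5.
Negative (D, E): none → −0.
The N-terminus (+1) and C-terminus (−1) cancel.
Net charge = (+5) + (−0) = +5.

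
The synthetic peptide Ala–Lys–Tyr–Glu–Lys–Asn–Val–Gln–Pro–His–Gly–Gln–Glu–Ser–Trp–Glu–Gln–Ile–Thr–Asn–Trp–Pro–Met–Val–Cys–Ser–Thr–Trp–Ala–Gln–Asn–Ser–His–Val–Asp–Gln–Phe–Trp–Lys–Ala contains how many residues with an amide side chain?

Only N (asparagine) and Q (glutamine) carry a side-chain carboxamide.
Matching residues: Asn6, Gln8, Gln12, Gln17, Asn20, Gln30, Asn31, Gln36.

8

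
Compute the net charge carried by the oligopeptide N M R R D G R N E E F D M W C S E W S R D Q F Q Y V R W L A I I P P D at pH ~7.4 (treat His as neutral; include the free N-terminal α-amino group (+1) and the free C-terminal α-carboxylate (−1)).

-2

At pH ~7.4 the Lys and Arg side chains are protonated (+1), the Asp and Glu side chains are deprotonated (−1), and with His taken as neutral all other side chains carry no charge.
Positive (K, R): R3, R4, R7, R20, R27 → +5.
Negative (D, E): D5, E9, E10, D12, E17, D21, D35 → −7.
The N-terminus (+1) and C-terminus (−1) cancel.
Net charge = (+5) + (−7) = −2.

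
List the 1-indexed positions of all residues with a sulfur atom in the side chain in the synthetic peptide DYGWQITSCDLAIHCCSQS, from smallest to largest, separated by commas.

The sulfur-bearing residues are cysteine (–SH) and methionine (–S–CH₃).
Matching residues: C9, C15, C16.

9, 15, 16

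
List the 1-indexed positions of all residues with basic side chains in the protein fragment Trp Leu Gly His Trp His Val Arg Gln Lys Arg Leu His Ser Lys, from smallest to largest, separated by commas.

The basic amino acids are Lys (K), Arg (R), and His (H).
Matching residues: His4, His6, Arg8, Lys10, Arg11, His13, Lys15.

4, 6, 8, 10, 11, 13, 15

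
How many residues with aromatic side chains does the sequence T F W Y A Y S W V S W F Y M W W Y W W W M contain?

14

F, W, and Y each carry an aromatic ring on the side chain.
Matching residues: F2, W3, Y4, Y6, W8, W11, F12, Y13, W15, W16, Y17, W18, W19, W20.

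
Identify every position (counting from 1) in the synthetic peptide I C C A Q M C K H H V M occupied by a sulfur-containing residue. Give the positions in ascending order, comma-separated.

Cysteine (C, thiol) and methionine (M, thioether) are the two sulfur-containing amino acids.
Matching residues: C2, C3, M6, C7, M12.

2, 3, 6, 7, 12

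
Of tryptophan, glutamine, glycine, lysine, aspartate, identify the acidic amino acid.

aspartate

The acidic residues are Asp (D) and Glu (E), whose side chains end in a carboxylate group.
Of the listed options, only aspartate belongs to this group.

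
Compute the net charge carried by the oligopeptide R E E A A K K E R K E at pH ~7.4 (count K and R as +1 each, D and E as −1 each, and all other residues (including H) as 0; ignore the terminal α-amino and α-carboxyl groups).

Positive (K, R): R1, K6, K7, R9, K10 → +5.
Negative (D, E): E2, E3, E8, E11 → −4.
Net charge = (+5) + (−4) = +1.

+1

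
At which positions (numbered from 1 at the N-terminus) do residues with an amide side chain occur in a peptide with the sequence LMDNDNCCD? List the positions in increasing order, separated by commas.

4, 6

Asparagine (N) and glutamine (Q) have uncharged amide side chains.
Matching residues: N4, N6.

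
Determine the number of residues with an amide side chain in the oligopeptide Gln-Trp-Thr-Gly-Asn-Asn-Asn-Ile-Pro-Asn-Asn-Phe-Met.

Only N (asparagine) and Q (glutamine) carry a side-chain carboxamide.
Matching residues: Gln1, Asn5, Asn6, Asn7, Asn10, Asn11.

6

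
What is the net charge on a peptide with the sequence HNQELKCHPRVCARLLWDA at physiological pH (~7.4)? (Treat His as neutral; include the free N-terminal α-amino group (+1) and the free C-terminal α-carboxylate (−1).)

+1

At pH ~7.4 the Lys and Arg side chains are protonated (+1), the Asp and Glu side chains are deprotonated (−1), and with His taken as neutral all other side chains carry no charge.
Positive (K, R): K6, R10, R14 → +3.
Negative (D, E): E4, D18 → −2.
The N-terminus (+1) and C-terminus (−1) cancel.
Net charge = (+3) + (−2) = +1.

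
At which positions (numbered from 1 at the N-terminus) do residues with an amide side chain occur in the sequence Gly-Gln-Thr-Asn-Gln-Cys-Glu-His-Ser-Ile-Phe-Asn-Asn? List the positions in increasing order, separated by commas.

2, 4, 5, 12, 13

The amide-side-chain residues are Asn (N) and Gln (Q).
Matching residues: Gln2, Asn4, Gln5, Asn12, Asn13.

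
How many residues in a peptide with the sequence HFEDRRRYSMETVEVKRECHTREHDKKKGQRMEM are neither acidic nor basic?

Acidic: D, E. Basic: K, R, H. All other residues are neither.
Matching residues: F2, Y8, S9, M10, T12, V13, V15, C19, T21, G29, Q30, M32, M34.

13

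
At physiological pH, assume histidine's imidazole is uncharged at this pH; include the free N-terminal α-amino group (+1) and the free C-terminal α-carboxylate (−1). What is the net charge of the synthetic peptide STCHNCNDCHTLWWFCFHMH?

The side chains ionized at physiological pH are Lys/Arg (+1) and Asp/Glu (−1); with His treated as neutral, nothing else contributes.
Positive (K, R): none → +0.
Negative (D, E): D8 → −1.
The N-terminus (+1) and C-terminus (−1) cancel.
Net charge = (+0) + (−1) = −1.

-1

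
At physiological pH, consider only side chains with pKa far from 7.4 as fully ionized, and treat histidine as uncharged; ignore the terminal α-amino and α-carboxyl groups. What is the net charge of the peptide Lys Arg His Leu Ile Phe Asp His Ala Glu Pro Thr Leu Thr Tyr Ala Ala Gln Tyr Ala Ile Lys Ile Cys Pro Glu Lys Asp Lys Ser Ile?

+1

The side chains ionized at physiological pH are Lys/Arg (+1) and Asp/Glu (−1); with His treated as neutral, nothing else contributes.
Positive (K, R): Lys1, Arg2, Lys22, Lys27, Lys29 → +5.
Negative (D, E): Asp7, Glu10, Glu26, Asp28 → −4.
Net charge = (+5) + (−4) = +1.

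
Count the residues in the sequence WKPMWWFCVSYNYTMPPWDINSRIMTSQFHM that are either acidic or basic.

4

Acidic: D, E. Basic: H, K, R.
Acidic residues here: D19 (1).
Basic residues here: K2, R23, H30 (3).
The two groups share no amino acid, so total = 1 + 3 = 4.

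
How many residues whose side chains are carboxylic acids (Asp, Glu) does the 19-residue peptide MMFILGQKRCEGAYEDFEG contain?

Matching residues: E11, E15, D16, E18.

4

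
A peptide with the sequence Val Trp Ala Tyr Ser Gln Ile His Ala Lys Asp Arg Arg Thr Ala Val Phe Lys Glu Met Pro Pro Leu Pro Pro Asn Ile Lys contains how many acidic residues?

Aspartate (D) and glutamate (E) have carboxylic-acid side chains and are the acidic amino acids.
Matching residues: Asp11, Glu19.

2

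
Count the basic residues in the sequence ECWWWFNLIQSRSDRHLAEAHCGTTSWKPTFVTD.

The basic amino acids are Lys (K), Arg (R), and His (H).
Matching residues: R12, R15, H16, H21, K28.

5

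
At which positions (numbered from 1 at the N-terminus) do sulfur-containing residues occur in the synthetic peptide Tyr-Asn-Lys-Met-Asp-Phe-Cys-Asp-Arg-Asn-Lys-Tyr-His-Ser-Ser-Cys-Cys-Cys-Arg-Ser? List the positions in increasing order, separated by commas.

Cysteine (C, thiol) and methionine (M, thioether) are the two sulfur-containing amino acids.
Matching residues: Met4, Cys7, Cys16, Cys17, Cys18.

4, 7, 16, 17, 18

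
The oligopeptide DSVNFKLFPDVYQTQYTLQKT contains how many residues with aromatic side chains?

F, W, and Y each carry an aromatic ring on the side chain.
Matching residues: F5, F8, Y12, Y16.

4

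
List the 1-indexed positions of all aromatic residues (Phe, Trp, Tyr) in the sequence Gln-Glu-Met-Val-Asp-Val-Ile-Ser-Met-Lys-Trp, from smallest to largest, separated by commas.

11

Matching residues: Trp11.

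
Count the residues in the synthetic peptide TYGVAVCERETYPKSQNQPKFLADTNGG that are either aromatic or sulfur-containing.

4

Aromatic: F, W, Y. Sulfur-containing: C, M.
Aromatic residues here: Y2, Y12, F21 (3).
Sulfur-containing residues here: C7 (1).
The two groups share no amino acid, so total = 3 + 1 = 4.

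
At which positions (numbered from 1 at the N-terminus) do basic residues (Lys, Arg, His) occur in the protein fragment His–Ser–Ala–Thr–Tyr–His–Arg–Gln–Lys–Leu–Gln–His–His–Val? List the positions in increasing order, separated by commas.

1, 6, 7, 9, 12, 13

Matching residues: His1, His6, Arg7, Lys9, His12, His13.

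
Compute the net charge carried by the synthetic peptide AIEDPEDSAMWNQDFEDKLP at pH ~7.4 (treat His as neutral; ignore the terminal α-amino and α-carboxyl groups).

-6

The side chains ionized at physiological pH are Lys/Arg (+1) and Asp/Glu (−1); with His treated as neutral, nothing else contributes.
Positive (K, R): K18 → +1.
Negative (D, E): E3, D4, E6, D7, D14, E16, D17 → −7.
Net charge = (+1) + (−7) = −6.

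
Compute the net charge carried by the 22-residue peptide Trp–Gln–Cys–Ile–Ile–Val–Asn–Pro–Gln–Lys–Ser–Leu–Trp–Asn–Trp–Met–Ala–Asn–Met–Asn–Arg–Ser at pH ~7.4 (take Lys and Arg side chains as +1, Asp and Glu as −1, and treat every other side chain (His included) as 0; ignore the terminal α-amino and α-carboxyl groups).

Positive (K, R): Lys10, Arg21 → +2.
Negative (D, E): none → −0.
Net charge = (+2) + (−0) = +2.

+2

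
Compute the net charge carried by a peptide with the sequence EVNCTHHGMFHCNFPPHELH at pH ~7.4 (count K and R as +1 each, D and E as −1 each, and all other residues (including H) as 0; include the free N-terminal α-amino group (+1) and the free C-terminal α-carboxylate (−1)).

Positive (K, R): none → +0.
Negative (D, E): E1, E18 → −2.
The N-terminus (+1) and C-terminus (−1) cancel.
Net charge = (+0) + (−2) = −2.

-2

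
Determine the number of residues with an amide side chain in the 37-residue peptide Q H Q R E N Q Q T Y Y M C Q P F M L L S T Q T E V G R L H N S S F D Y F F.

8

Asparagine (N) and glutamine (Q) have uncharged amide side chains.
Matching residues: Q1, Q3, N6, Q7, Q8, Q14, Q22, N30.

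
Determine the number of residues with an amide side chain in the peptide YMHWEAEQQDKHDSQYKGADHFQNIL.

The amide-side-chain residues are Asn (N) and Gln (Q).
Matching residues: Q8, Q9, Q15, Q23, N24.

5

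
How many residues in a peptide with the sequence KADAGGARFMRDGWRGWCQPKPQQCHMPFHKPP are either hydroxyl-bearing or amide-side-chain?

3

Hydroxyl-bearing: S, T, Y. Amide-side-chain: N, Q.
Hydroxyl-bearing residues here: none (0).
Amide-side-chain residues here: Q19, Q23, Q24 (3).
The two groups share no amino acid, so total = 0 + 3 = 3.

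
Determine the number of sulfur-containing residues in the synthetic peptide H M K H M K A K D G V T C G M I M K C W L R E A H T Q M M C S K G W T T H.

The sulfur-bearing residues are cysteine (–SH) and methionine (–S–CH₃).
Matching residues: M2, M5, C13, M15, M17, C19, M28, M29, C30.

9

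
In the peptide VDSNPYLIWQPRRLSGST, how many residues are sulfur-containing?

0

The sulfur-bearing residues are cysteine (–SH) and methionine (–S–CH₃).
None of the 18 residues belong to this group.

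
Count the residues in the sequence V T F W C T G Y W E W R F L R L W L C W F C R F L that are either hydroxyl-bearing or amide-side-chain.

3

Hydroxyl-bearing: S, T, Y. Amide-side-chain: N, Q.
Hydroxyl-bearing residues here: T2, T6, Y8 (3).
Amide-side-chain residues here: none (0).
The two groups share no amino acid, so total = 3 + 0 = 3.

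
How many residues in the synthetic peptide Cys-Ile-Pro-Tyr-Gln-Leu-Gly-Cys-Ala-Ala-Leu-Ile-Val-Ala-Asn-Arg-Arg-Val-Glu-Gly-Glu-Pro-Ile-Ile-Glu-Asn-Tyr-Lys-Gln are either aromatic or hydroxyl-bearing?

2

Aromatic: F, W, Y. Hydroxyl-bearing: S, T, Y.
Aromatic residues here: Tyr4, Tyr27 (2).
Hydroxyl-bearing residues here: Tyr4, Tyr27 (2).
Y is in both groups, so the 2 Y residues must not be double-counted.
Total = 2 + 2 − 2 = 2.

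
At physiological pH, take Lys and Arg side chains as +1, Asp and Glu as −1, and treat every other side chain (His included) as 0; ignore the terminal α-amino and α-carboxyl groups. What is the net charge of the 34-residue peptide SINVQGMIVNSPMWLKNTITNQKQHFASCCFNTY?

+2

Positive (K, R): K16, K23 → +2.
Negative (D, E): none → −0.
Net charge = (+2) + (−0) = +2.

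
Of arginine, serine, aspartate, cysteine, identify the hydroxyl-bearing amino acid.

S, T, and Y are the three residues with a side-chain hydroxyl.
Of the listed options, only serine belongs to this group.

serine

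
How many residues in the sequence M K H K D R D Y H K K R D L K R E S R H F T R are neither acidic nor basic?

Acidic: D, E. Basic: K, R, H. All other residues are neither.
Matching residues: M1, Y8, L14, S18, F21, T22.

6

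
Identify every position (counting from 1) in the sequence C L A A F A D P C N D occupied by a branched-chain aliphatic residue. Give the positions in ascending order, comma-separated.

V, L, and I make up the branched-chain aliphatic group.
Matching residues: L2.

2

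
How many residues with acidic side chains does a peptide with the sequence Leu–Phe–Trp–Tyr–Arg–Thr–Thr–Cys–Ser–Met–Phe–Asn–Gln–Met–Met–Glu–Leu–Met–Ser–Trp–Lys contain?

The acidic residues are Asp (D) and Glu (E), whose side chains end in a carboxylate group.
Matching residues: Glu16.

1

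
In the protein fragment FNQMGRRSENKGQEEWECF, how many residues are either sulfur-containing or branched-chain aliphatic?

Sulfur-containing: C, M. Branched-chain aliphatic: I, L, V.
Sulfur-containing residues here: M4, C18 (2).
Branched-chain aliphatic residues here: none (0).
The two groups share no amino acid, so total = 2 + 0 = 2.

2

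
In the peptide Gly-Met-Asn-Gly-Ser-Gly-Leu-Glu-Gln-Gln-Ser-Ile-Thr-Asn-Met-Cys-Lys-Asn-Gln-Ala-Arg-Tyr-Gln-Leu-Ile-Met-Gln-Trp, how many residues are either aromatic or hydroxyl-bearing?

5

Aromatic: F, W, Y. Hydroxyl-bearing: S, T, Y.
Aromatic residues here: Tyr22, Trp28 (2).
Hydroxyl-bearing residues here: Ser5, Ser11, Thr13, Tyr22 (4).
Y is in both groups, so the 1 Y residue must not be double-counted.
Total = 2 + 4 − 1 = 5.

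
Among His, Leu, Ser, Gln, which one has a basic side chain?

His

K, R, and H are the three residues with basic side chains (ε-amine, guanidinium, and imidazole respectively).
Of the listed options, only His belongs to this group.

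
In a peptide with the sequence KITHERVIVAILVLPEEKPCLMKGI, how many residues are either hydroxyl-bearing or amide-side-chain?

1

Hydroxyl-bearing: S, T, Y. Amide-side-chain: N, Q.
Hydroxyl-bearing residues here: T3 (1).
Amide-side-chain residues here: none (0).
The two groups share no amino acid, so total = 1 + 0 = 1.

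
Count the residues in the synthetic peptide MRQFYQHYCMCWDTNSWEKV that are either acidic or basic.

Acidic: D, E. Basic: H, K, R.
Acidic residues here: D13, E18 (2).
Basic residues here: R2, H7, K19 (3).
The two groups share no amino acid, so total = 2 + 3 = 5.

5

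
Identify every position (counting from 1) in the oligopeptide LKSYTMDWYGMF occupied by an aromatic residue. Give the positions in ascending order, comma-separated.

4, 8, 9, 12

Phenylalanine (F), tryptophan (W), and tyrosine (Y) have aromatic ring side chains.
Matching residues: Y4, W8, Y9, F12.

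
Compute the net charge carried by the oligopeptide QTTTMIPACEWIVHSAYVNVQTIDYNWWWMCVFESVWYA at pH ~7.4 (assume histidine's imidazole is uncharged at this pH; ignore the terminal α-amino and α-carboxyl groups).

-3

At pH ~7.4 the Lys and Arg side chains are protonated (+1), the Asp and Glu side chains are deprotonated (−1), and with His taken as neutral all other side chains carry no charge.
Positive (K, R): none → +0.
Negative (D, E): E10, D24, E34 → −3.
Net charge = (+0) + (−3) = −3.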